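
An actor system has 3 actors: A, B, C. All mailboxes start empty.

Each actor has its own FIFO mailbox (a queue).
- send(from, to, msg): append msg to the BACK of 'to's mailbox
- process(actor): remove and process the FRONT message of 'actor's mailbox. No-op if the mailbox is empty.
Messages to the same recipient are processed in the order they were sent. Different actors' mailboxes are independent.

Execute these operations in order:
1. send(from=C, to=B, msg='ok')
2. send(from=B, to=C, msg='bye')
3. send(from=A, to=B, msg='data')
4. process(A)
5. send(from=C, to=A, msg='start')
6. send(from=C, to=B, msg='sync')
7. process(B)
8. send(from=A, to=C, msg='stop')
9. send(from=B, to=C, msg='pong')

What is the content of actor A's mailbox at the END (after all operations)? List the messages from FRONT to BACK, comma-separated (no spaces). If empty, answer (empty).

After 1 (send(from=C, to=B, msg='ok')): A:[] B:[ok] C:[]
After 2 (send(from=B, to=C, msg='bye')): A:[] B:[ok] C:[bye]
After 3 (send(from=A, to=B, msg='data')): A:[] B:[ok,data] C:[bye]
After 4 (process(A)): A:[] B:[ok,data] C:[bye]
After 5 (send(from=C, to=A, msg='start')): A:[start] B:[ok,data] C:[bye]
After 6 (send(from=C, to=B, msg='sync')): A:[start] B:[ok,data,sync] C:[bye]
After 7 (process(B)): A:[start] B:[data,sync] C:[bye]
After 8 (send(from=A, to=C, msg='stop')): A:[start] B:[data,sync] C:[bye,stop]
After 9 (send(from=B, to=C, msg='pong')): A:[start] B:[data,sync] C:[bye,stop,pong]

Answer: start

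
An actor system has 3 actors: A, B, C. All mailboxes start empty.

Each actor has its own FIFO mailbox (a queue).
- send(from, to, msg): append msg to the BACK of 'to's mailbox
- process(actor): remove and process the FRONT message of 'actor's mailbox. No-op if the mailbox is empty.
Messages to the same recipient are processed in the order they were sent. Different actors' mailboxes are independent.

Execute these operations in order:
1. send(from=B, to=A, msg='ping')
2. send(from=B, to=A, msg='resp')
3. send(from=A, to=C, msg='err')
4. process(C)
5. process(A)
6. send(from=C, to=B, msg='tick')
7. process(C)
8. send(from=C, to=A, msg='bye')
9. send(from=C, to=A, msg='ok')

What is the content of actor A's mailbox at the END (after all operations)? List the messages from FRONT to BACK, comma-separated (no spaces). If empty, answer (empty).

Answer: resp,bye,ok

Derivation:
After 1 (send(from=B, to=A, msg='ping')): A:[ping] B:[] C:[]
After 2 (send(from=B, to=A, msg='resp')): A:[ping,resp] B:[] C:[]
After 3 (send(from=A, to=C, msg='err')): A:[ping,resp] B:[] C:[err]
After 4 (process(C)): A:[ping,resp] B:[] C:[]
After 5 (process(A)): A:[resp] B:[] C:[]
After 6 (send(from=C, to=B, msg='tick')): A:[resp] B:[tick] C:[]
After 7 (process(C)): A:[resp] B:[tick] C:[]
After 8 (send(from=C, to=A, msg='bye')): A:[resp,bye] B:[tick] C:[]
After 9 (send(from=C, to=A, msg='ok')): A:[resp,bye,ok] B:[tick] C:[]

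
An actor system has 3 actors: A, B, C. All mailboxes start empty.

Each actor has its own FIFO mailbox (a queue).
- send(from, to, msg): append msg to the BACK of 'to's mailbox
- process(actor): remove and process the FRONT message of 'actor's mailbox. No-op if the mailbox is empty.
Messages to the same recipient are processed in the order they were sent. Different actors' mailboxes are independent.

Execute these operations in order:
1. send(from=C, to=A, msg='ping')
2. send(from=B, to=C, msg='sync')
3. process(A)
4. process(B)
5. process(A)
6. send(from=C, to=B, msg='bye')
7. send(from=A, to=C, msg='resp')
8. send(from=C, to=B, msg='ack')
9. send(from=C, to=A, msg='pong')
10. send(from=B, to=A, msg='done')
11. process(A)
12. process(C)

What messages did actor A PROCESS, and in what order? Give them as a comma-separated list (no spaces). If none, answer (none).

Answer: ping,pong

Derivation:
After 1 (send(from=C, to=A, msg='ping')): A:[ping] B:[] C:[]
After 2 (send(from=B, to=C, msg='sync')): A:[ping] B:[] C:[sync]
After 3 (process(A)): A:[] B:[] C:[sync]
After 4 (process(B)): A:[] B:[] C:[sync]
After 5 (process(A)): A:[] B:[] C:[sync]
After 6 (send(from=C, to=B, msg='bye')): A:[] B:[bye] C:[sync]
After 7 (send(from=A, to=C, msg='resp')): A:[] B:[bye] C:[sync,resp]
After 8 (send(from=C, to=B, msg='ack')): A:[] B:[bye,ack] C:[sync,resp]
After 9 (send(from=C, to=A, msg='pong')): A:[pong] B:[bye,ack] C:[sync,resp]
After 10 (send(from=B, to=A, msg='done')): A:[pong,done] B:[bye,ack] C:[sync,resp]
After 11 (process(A)): A:[done] B:[bye,ack] C:[sync,resp]
After 12 (process(C)): A:[done] B:[bye,ack] C:[resp]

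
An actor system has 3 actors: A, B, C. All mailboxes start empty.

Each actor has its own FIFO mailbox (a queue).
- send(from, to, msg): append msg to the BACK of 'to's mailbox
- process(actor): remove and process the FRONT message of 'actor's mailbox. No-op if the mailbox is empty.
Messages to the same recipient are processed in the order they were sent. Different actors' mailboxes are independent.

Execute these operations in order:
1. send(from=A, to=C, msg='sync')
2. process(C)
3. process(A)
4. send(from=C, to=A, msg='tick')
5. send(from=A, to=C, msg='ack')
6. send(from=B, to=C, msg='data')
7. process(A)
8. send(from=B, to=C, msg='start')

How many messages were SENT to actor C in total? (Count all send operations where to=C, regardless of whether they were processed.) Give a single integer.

Answer: 4

Derivation:
After 1 (send(from=A, to=C, msg='sync')): A:[] B:[] C:[sync]
After 2 (process(C)): A:[] B:[] C:[]
After 3 (process(A)): A:[] B:[] C:[]
After 4 (send(from=C, to=A, msg='tick')): A:[tick] B:[] C:[]
After 5 (send(from=A, to=C, msg='ack')): A:[tick] B:[] C:[ack]
After 6 (send(from=B, to=C, msg='data')): A:[tick] B:[] C:[ack,data]
After 7 (process(A)): A:[] B:[] C:[ack,data]
After 8 (send(from=B, to=C, msg='start')): A:[] B:[] C:[ack,data,start]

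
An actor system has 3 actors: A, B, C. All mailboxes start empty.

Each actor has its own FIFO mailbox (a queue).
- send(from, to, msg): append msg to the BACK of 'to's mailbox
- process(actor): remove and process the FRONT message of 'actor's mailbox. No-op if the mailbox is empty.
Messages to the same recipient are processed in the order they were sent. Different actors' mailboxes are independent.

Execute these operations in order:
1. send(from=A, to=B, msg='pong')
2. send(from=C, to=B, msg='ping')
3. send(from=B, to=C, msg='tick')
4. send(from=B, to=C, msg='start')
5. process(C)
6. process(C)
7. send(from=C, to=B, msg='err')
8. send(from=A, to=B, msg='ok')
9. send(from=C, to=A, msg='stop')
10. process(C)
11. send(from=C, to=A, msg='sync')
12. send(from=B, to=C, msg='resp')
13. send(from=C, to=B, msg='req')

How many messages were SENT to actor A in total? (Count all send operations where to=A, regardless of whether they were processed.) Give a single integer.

After 1 (send(from=A, to=B, msg='pong')): A:[] B:[pong] C:[]
After 2 (send(from=C, to=B, msg='ping')): A:[] B:[pong,ping] C:[]
After 3 (send(from=B, to=C, msg='tick')): A:[] B:[pong,ping] C:[tick]
After 4 (send(from=B, to=C, msg='start')): A:[] B:[pong,ping] C:[tick,start]
After 5 (process(C)): A:[] B:[pong,ping] C:[start]
After 6 (process(C)): A:[] B:[pong,ping] C:[]
After 7 (send(from=C, to=B, msg='err')): A:[] B:[pong,ping,err] C:[]
After 8 (send(from=A, to=B, msg='ok')): A:[] B:[pong,ping,err,ok] C:[]
After 9 (send(from=C, to=A, msg='stop')): A:[stop] B:[pong,ping,err,ok] C:[]
After 10 (process(C)): A:[stop] B:[pong,ping,err,ok] C:[]
After 11 (send(from=C, to=A, msg='sync')): A:[stop,sync] B:[pong,ping,err,ok] C:[]
After 12 (send(from=B, to=C, msg='resp')): A:[stop,sync] B:[pong,ping,err,ok] C:[resp]
After 13 (send(from=C, to=B, msg='req')): A:[stop,sync] B:[pong,ping,err,ok,req] C:[resp]

Answer: 2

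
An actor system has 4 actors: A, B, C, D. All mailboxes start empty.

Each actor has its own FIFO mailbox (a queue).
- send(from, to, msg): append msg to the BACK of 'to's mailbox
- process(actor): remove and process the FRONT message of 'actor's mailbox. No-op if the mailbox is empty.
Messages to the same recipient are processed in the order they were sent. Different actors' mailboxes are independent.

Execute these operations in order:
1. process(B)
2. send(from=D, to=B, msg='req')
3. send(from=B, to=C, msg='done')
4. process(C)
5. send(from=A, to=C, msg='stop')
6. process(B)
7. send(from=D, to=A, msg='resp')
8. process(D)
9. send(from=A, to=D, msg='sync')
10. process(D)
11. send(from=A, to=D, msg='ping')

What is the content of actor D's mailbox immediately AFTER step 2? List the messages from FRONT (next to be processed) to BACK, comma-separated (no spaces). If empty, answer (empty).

After 1 (process(B)): A:[] B:[] C:[] D:[]
After 2 (send(from=D, to=B, msg='req')): A:[] B:[req] C:[] D:[]

(empty)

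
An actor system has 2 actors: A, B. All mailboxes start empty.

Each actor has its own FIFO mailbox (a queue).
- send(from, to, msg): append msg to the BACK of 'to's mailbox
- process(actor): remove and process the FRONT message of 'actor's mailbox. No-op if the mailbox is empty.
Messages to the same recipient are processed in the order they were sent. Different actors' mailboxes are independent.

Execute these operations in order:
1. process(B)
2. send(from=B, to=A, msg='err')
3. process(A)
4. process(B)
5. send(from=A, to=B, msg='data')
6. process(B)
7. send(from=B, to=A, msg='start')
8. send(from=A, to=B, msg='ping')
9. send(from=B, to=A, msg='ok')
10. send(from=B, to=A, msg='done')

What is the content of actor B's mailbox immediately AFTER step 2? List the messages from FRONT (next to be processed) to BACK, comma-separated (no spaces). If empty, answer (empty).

After 1 (process(B)): A:[] B:[]
After 2 (send(from=B, to=A, msg='err')): A:[err] B:[]

(empty)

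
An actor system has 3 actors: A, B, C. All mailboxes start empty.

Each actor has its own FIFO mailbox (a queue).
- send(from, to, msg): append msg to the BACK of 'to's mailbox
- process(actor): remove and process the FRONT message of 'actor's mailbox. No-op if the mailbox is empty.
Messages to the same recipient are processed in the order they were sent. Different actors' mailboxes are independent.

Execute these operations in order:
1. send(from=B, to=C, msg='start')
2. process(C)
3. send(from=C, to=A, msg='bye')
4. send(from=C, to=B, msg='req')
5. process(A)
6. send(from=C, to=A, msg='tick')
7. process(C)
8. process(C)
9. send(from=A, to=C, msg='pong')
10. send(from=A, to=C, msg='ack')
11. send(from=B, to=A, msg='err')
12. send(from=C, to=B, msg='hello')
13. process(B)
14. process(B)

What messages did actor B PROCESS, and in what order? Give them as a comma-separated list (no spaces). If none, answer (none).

After 1 (send(from=B, to=C, msg='start')): A:[] B:[] C:[start]
After 2 (process(C)): A:[] B:[] C:[]
After 3 (send(from=C, to=A, msg='bye')): A:[bye] B:[] C:[]
After 4 (send(from=C, to=B, msg='req')): A:[bye] B:[req] C:[]
After 5 (process(A)): A:[] B:[req] C:[]
After 6 (send(from=C, to=A, msg='tick')): A:[tick] B:[req] C:[]
After 7 (process(C)): A:[tick] B:[req] C:[]
After 8 (process(C)): A:[tick] B:[req] C:[]
After 9 (send(from=A, to=C, msg='pong')): A:[tick] B:[req] C:[pong]
After 10 (send(from=A, to=C, msg='ack')): A:[tick] B:[req] C:[pong,ack]
After 11 (send(from=B, to=A, msg='err')): A:[tick,err] B:[req] C:[pong,ack]
After 12 (send(from=C, to=B, msg='hello')): A:[tick,err] B:[req,hello] C:[pong,ack]
After 13 (process(B)): A:[tick,err] B:[hello] C:[pong,ack]
After 14 (process(B)): A:[tick,err] B:[] C:[pong,ack]

Answer: req,hello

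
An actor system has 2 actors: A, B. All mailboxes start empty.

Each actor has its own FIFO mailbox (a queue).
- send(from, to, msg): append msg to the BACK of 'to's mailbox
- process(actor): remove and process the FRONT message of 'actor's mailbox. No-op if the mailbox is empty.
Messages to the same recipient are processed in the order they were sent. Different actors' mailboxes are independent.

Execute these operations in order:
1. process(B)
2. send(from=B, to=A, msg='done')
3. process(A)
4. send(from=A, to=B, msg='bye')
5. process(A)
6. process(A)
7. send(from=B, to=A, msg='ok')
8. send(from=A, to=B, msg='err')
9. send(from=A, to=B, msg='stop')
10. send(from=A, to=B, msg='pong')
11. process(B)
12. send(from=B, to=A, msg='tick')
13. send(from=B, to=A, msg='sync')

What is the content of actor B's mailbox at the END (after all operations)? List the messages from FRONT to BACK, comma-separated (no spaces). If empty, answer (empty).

Answer: err,stop,pong

Derivation:
After 1 (process(B)): A:[] B:[]
After 2 (send(from=B, to=A, msg='done')): A:[done] B:[]
After 3 (process(A)): A:[] B:[]
After 4 (send(from=A, to=B, msg='bye')): A:[] B:[bye]
After 5 (process(A)): A:[] B:[bye]
After 6 (process(A)): A:[] B:[bye]
After 7 (send(from=B, to=A, msg='ok')): A:[ok] B:[bye]
After 8 (send(from=A, to=B, msg='err')): A:[ok] B:[bye,err]
After 9 (send(from=A, to=B, msg='stop')): A:[ok] B:[bye,err,stop]
After 10 (send(from=A, to=B, msg='pong')): A:[ok] B:[bye,err,stop,pong]
After 11 (process(B)): A:[ok] B:[err,stop,pong]
After 12 (send(from=B, to=A, msg='tick')): A:[ok,tick] B:[err,stop,pong]
After 13 (send(from=B, to=A, msg='sync')): A:[ok,tick,sync] B:[err,stop,pong]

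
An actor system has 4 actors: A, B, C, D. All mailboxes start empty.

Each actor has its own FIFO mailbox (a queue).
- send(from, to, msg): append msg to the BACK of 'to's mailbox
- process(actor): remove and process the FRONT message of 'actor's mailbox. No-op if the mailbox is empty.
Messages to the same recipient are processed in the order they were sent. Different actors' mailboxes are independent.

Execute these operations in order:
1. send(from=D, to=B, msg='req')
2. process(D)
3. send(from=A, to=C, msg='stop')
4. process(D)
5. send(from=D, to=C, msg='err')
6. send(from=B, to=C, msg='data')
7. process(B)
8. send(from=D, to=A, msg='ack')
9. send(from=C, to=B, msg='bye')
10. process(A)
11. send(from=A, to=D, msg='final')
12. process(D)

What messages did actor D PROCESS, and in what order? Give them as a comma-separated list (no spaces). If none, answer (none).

Answer: final

Derivation:
After 1 (send(from=D, to=B, msg='req')): A:[] B:[req] C:[] D:[]
After 2 (process(D)): A:[] B:[req] C:[] D:[]
After 3 (send(from=A, to=C, msg='stop')): A:[] B:[req] C:[stop] D:[]
After 4 (process(D)): A:[] B:[req] C:[stop] D:[]
After 5 (send(from=D, to=C, msg='err')): A:[] B:[req] C:[stop,err] D:[]
After 6 (send(from=B, to=C, msg='data')): A:[] B:[req] C:[stop,err,data] D:[]
After 7 (process(B)): A:[] B:[] C:[stop,err,data] D:[]
After 8 (send(from=D, to=A, msg='ack')): A:[ack] B:[] C:[stop,err,data] D:[]
After 9 (send(from=C, to=B, msg='bye')): A:[ack] B:[bye] C:[stop,err,data] D:[]
After 10 (process(A)): A:[] B:[bye] C:[stop,err,data] D:[]
After 11 (send(from=A, to=D, msg='final')): A:[] B:[bye] C:[stop,err,data] D:[final]
After 12 (process(D)): A:[] B:[bye] C:[stop,err,data] D:[]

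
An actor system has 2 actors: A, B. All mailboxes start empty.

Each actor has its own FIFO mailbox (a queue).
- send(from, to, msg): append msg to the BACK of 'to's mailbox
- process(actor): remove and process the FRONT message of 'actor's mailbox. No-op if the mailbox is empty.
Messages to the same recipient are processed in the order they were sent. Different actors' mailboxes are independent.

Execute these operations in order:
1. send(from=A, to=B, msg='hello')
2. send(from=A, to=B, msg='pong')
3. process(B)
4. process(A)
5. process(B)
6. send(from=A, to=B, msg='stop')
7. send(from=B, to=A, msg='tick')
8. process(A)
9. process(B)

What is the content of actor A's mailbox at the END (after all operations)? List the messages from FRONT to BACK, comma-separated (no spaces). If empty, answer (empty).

After 1 (send(from=A, to=B, msg='hello')): A:[] B:[hello]
After 2 (send(from=A, to=B, msg='pong')): A:[] B:[hello,pong]
After 3 (process(B)): A:[] B:[pong]
After 4 (process(A)): A:[] B:[pong]
After 5 (process(B)): A:[] B:[]
After 6 (send(from=A, to=B, msg='stop')): A:[] B:[stop]
After 7 (send(from=B, to=A, msg='tick')): A:[tick] B:[stop]
After 8 (process(A)): A:[] B:[stop]
After 9 (process(B)): A:[] B:[]

Answer: (empty)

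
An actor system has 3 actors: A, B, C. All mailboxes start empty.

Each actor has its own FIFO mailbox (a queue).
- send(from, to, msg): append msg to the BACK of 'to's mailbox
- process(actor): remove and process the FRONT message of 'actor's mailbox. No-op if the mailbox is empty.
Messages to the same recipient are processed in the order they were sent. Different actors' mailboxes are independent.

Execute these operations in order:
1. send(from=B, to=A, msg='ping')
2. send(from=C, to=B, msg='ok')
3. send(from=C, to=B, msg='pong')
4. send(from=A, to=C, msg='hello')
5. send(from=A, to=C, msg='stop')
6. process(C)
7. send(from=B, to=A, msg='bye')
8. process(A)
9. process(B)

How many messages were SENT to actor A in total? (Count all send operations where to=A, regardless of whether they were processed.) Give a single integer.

Answer: 2

Derivation:
After 1 (send(from=B, to=A, msg='ping')): A:[ping] B:[] C:[]
After 2 (send(from=C, to=B, msg='ok')): A:[ping] B:[ok] C:[]
After 3 (send(from=C, to=B, msg='pong')): A:[ping] B:[ok,pong] C:[]
After 4 (send(from=A, to=C, msg='hello')): A:[ping] B:[ok,pong] C:[hello]
After 5 (send(from=A, to=C, msg='stop')): A:[ping] B:[ok,pong] C:[hello,stop]
After 6 (process(C)): A:[ping] B:[ok,pong] C:[stop]
After 7 (send(from=B, to=A, msg='bye')): A:[ping,bye] B:[ok,pong] C:[stop]
After 8 (process(A)): A:[bye] B:[ok,pong] C:[stop]
After 9 (process(B)): A:[bye] B:[pong] C:[stop]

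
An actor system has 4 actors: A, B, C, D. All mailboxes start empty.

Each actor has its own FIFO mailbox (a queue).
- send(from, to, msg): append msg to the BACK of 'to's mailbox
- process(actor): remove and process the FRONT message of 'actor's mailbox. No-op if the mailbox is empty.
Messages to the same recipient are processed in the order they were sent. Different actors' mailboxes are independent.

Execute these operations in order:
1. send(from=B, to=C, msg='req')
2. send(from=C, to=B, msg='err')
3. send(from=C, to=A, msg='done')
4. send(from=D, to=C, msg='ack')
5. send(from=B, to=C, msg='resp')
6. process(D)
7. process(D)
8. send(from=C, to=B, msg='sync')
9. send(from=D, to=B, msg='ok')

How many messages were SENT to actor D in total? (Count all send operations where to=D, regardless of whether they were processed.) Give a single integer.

Answer: 0

Derivation:
After 1 (send(from=B, to=C, msg='req')): A:[] B:[] C:[req] D:[]
After 2 (send(from=C, to=B, msg='err')): A:[] B:[err] C:[req] D:[]
After 3 (send(from=C, to=A, msg='done')): A:[done] B:[err] C:[req] D:[]
After 4 (send(from=D, to=C, msg='ack')): A:[done] B:[err] C:[req,ack] D:[]
After 5 (send(from=B, to=C, msg='resp')): A:[done] B:[err] C:[req,ack,resp] D:[]
After 6 (process(D)): A:[done] B:[err] C:[req,ack,resp] D:[]
After 7 (process(D)): A:[done] B:[err] C:[req,ack,resp] D:[]
After 8 (send(from=C, to=B, msg='sync')): A:[done] B:[err,sync] C:[req,ack,resp] D:[]
After 9 (send(from=D, to=B, msg='ok')): A:[done] B:[err,sync,ok] C:[req,ack,resp] D:[]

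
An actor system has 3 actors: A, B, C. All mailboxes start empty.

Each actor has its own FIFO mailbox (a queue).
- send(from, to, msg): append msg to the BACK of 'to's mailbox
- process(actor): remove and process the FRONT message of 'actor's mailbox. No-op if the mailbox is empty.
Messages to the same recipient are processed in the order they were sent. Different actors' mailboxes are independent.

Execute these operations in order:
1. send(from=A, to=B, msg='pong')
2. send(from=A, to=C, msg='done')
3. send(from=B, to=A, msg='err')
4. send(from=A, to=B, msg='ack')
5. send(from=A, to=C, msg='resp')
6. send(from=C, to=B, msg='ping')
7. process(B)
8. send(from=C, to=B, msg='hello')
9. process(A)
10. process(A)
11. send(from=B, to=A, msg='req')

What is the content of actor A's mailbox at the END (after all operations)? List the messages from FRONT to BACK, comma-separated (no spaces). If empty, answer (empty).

Answer: req

Derivation:
After 1 (send(from=A, to=B, msg='pong')): A:[] B:[pong] C:[]
After 2 (send(from=A, to=C, msg='done')): A:[] B:[pong] C:[done]
After 3 (send(from=B, to=A, msg='err')): A:[err] B:[pong] C:[done]
After 4 (send(from=A, to=B, msg='ack')): A:[err] B:[pong,ack] C:[done]
After 5 (send(from=A, to=C, msg='resp')): A:[err] B:[pong,ack] C:[done,resp]
After 6 (send(from=C, to=B, msg='ping')): A:[err] B:[pong,ack,ping] C:[done,resp]
After 7 (process(B)): A:[err] B:[ack,ping] C:[done,resp]
After 8 (send(from=C, to=B, msg='hello')): A:[err] B:[ack,ping,hello] C:[done,resp]
After 9 (process(A)): A:[] B:[ack,ping,hello] C:[done,resp]
After 10 (process(A)): A:[] B:[ack,ping,hello] C:[done,resp]
After 11 (send(from=B, to=A, msg='req')): A:[req] B:[ack,ping,hello] C:[done,resp]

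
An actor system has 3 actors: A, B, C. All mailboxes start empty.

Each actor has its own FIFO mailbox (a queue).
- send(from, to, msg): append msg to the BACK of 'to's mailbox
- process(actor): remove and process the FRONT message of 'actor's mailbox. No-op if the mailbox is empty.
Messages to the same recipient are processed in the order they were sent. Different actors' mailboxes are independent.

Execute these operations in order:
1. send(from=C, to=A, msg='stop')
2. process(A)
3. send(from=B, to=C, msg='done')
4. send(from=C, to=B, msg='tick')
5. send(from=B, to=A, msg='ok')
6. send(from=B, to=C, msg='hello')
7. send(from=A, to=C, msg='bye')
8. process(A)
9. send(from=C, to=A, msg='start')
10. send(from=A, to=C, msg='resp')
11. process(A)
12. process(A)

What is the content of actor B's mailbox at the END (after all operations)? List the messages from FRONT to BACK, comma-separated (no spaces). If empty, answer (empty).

Answer: tick

Derivation:
After 1 (send(from=C, to=A, msg='stop')): A:[stop] B:[] C:[]
After 2 (process(A)): A:[] B:[] C:[]
After 3 (send(from=B, to=C, msg='done')): A:[] B:[] C:[done]
After 4 (send(from=C, to=B, msg='tick')): A:[] B:[tick] C:[done]
After 5 (send(from=B, to=A, msg='ok')): A:[ok] B:[tick] C:[done]
After 6 (send(from=B, to=C, msg='hello')): A:[ok] B:[tick] C:[done,hello]
After 7 (send(from=A, to=C, msg='bye')): A:[ok] B:[tick] C:[done,hello,bye]
After 8 (process(A)): A:[] B:[tick] C:[done,hello,bye]
After 9 (send(from=C, to=A, msg='start')): A:[start] B:[tick] C:[done,hello,bye]
After 10 (send(from=A, to=C, msg='resp')): A:[start] B:[tick] C:[done,hello,bye,resp]
After 11 (process(A)): A:[] B:[tick] C:[done,hello,bye,resp]
After 12 (process(A)): A:[] B:[tick] C:[done,hello,bye,resp]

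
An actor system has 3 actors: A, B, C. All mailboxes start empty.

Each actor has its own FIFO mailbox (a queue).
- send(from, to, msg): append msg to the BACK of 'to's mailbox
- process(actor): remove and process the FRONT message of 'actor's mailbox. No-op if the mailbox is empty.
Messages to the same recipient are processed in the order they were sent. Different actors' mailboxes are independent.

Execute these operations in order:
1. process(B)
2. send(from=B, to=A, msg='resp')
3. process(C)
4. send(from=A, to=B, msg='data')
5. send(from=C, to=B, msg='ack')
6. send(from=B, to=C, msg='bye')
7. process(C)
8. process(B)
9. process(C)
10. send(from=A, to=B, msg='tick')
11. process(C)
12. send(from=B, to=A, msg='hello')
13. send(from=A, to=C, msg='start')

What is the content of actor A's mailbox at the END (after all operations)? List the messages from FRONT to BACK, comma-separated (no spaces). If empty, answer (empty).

Answer: resp,hello

Derivation:
After 1 (process(B)): A:[] B:[] C:[]
After 2 (send(from=B, to=A, msg='resp')): A:[resp] B:[] C:[]
After 3 (process(C)): A:[resp] B:[] C:[]
After 4 (send(from=A, to=B, msg='data')): A:[resp] B:[data] C:[]
After 5 (send(from=C, to=B, msg='ack')): A:[resp] B:[data,ack] C:[]
After 6 (send(from=B, to=C, msg='bye')): A:[resp] B:[data,ack] C:[bye]
After 7 (process(C)): A:[resp] B:[data,ack] C:[]
After 8 (process(B)): A:[resp] B:[ack] C:[]
After 9 (process(C)): A:[resp] B:[ack] C:[]
After 10 (send(from=A, to=B, msg='tick')): A:[resp] B:[ack,tick] C:[]
After 11 (process(C)): A:[resp] B:[ack,tick] C:[]
After 12 (send(from=B, to=A, msg='hello')): A:[resp,hello] B:[ack,tick] C:[]
After 13 (send(from=A, to=C, msg='start')): A:[resp,hello] B:[ack,tick] C:[start]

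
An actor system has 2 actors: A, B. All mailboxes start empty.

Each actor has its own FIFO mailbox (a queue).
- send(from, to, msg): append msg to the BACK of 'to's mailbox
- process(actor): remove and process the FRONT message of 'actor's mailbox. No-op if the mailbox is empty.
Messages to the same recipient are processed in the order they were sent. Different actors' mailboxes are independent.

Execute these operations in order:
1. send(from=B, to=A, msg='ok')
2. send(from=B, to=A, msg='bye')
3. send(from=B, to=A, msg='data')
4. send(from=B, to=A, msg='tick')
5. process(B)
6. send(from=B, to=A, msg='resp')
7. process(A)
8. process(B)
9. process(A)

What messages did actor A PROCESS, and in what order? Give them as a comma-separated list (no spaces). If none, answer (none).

After 1 (send(from=B, to=A, msg='ok')): A:[ok] B:[]
After 2 (send(from=B, to=A, msg='bye')): A:[ok,bye] B:[]
After 3 (send(from=B, to=A, msg='data')): A:[ok,bye,data] B:[]
After 4 (send(from=B, to=A, msg='tick')): A:[ok,bye,data,tick] B:[]
After 5 (process(B)): A:[ok,bye,data,tick] B:[]
After 6 (send(from=B, to=A, msg='resp')): A:[ok,bye,data,tick,resp] B:[]
After 7 (process(A)): A:[bye,data,tick,resp] B:[]
After 8 (process(B)): A:[bye,data,tick,resp] B:[]
After 9 (process(A)): A:[data,tick,resp] B:[]

Answer: ok,bye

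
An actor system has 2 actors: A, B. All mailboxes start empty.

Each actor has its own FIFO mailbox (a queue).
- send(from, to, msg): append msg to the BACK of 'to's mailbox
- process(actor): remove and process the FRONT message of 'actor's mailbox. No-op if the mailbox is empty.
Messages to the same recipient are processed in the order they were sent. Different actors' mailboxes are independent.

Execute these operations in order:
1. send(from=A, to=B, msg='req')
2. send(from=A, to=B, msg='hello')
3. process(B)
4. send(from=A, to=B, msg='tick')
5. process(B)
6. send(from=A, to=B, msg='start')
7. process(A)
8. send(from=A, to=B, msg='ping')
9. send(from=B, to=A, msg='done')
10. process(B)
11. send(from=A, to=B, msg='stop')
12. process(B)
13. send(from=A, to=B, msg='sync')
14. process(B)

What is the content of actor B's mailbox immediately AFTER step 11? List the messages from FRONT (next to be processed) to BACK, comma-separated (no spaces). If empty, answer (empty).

After 1 (send(from=A, to=B, msg='req')): A:[] B:[req]
After 2 (send(from=A, to=B, msg='hello')): A:[] B:[req,hello]
After 3 (process(B)): A:[] B:[hello]
After 4 (send(from=A, to=B, msg='tick')): A:[] B:[hello,tick]
After 5 (process(B)): A:[] B:[tick]
After 6 (send(from=A, to=B, msg='start')): A:[] B:[tick,start]
After 7 (process(A)): A:[] B:[tick,start]
After 8 (send(from=A, to=B, msg='ping')): A:[] B:[tick,start,ping]
After 9 (send(from=B, to=A, msg='done')): A:[done] B:[tick,start,ping]
After 10 (process(B)): A:[done] B:[start,ping]
After 11 (send(from=A, to=B, msg='stop')): A:[done] B:[start,ping,stop]

start,ping,stop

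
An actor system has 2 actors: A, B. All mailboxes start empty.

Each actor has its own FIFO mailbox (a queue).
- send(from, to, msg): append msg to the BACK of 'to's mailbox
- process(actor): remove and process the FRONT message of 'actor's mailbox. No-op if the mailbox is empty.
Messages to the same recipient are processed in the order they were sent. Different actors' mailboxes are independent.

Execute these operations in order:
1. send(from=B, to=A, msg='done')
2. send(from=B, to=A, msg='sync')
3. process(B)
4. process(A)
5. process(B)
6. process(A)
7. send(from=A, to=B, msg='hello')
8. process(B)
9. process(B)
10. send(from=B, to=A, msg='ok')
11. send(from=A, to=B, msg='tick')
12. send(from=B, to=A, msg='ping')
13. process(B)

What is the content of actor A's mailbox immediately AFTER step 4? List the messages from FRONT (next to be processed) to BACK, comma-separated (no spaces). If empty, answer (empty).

After 1 (send(from=B, to=A, msg='done')): A:[done] B:[]
After 2 (send(from=B, to=A, msg='sync')): A:[done,sync] B:[]
After 3 (process(B)): A:[done,sync] B:[]
After 4 (process(A)): A:[sync] B:[]

sync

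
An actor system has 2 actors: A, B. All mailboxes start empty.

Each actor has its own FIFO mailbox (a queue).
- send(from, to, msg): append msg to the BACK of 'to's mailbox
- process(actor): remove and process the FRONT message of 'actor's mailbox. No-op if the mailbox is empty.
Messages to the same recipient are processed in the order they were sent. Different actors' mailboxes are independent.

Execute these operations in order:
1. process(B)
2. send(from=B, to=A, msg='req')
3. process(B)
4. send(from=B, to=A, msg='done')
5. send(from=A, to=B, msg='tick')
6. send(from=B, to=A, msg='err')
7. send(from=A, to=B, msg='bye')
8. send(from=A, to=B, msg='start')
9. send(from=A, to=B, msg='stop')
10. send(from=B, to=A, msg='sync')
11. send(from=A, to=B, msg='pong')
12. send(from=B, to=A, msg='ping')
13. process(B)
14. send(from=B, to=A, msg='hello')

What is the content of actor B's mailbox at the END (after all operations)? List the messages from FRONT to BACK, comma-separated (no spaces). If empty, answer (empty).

Answer: bye,start,stop,pong

Derivation:
After 1 (process(B)): A:[] B:[]
After 2 (send(from=B, to=A, msg='req')): A:[req] B:[]
After 3 (process(B)): A:[req] B:[]
After 4 (send(from=B, to=A, msg='done')): A:[req,done] B:[]
After 5 (send(from=A, to=B, msg='tick')): A:[req,done] B:[tick]
After 6 (send(from=B, to=A, msg='err')): A:[req,done,err] B:[tick]
After 7 (send(from=A, to=B, msg='bye')): A:[req,done,err] B:[tick,bye]
After 8 (send(from=A, to=B, msg='start')): A:[req,done,err] B:[tick,bye,start]
After 9 (send(from=A, to=B, msg='stop')): A:[req,done,err] B:[tick,bye,start,stop]
After 10 (send(from=B, to=A, msg='sync')): A:[req,done,err,sync] B:[tick,bye,start,stop]
After 11 (send(from=A, to=B, msg='pong')): A:[req,done,err,sync] B:[tick,bye,start,stop,pong]
After 12 (send(from=B, to=A, msg='ping')): A:[req,done,err,sync,ping] B:[tick,bye,start,stop,pong]
After 13 (process(B)): A:[req,done,err,sync,ping] B:[bye,start,stop,pong]
After 14 (send(from=B, to=A, msg='hello')): A:[req,done,err,sync,ping,hello] B:[bye,start,stop,pong]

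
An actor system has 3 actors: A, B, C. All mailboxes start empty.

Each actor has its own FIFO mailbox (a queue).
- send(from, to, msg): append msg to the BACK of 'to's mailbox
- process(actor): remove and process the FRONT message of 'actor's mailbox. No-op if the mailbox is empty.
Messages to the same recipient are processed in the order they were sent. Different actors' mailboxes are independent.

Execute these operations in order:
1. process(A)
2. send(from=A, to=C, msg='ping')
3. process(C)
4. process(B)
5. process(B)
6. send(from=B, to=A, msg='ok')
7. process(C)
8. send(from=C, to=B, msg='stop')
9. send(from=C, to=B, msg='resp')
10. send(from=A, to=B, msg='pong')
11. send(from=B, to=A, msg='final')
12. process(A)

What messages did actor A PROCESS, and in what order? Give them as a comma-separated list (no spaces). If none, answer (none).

After 1 (process(A)): A:[] B:[] C:[]
After 2 (send(from=A, to=C, msg='ping')): A:[] B:[] C:[ping]
After 3 (process(C)): A:[] B:[] C:[]
After 4 (process(B)): A:[] B:[] C:[]
After 5 (process(B)): A:[] B:[] C:[]
After 6 (send(from=B, to=A, msg='ok')): A:[ok] B:[] C:[]
After 7 (process(C)): A:[ok] B:[] C:[]
After 8 (send(from=C, to=B, msg='stop')): A:[ok] B:[stop] C:[]
After 9 (send(from=C, to=B, msg='resp')): A:[ok] B:[stop,resp] C:[]
After 10 (send(from=A, to=B, msg='pong')): A:[ok] B:[stop,resp,pong] C:[]
After 11 (send(from=B, to=A, msg='final')): A:[ok,final] B:[stop,resp,pong] C:[]
After 12 (process(A)): A:[final] B:[stop,resp,pong] C:[]

Answer: ok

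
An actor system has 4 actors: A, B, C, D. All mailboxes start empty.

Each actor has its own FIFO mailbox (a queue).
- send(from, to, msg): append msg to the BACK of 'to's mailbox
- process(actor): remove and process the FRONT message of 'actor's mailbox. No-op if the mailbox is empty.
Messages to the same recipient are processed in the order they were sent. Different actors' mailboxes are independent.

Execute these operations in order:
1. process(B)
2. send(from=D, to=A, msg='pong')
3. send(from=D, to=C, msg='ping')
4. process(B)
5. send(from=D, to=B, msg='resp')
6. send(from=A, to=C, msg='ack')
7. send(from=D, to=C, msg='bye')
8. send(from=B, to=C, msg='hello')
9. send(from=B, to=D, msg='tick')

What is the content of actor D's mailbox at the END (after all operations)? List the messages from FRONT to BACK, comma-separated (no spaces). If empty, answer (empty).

After 1 (process(B)): A:[] B:[] C:[] D:[]
After 2 (send(from=D, to=A, msg='pong')): A:[pong] B:[] C:[] D:[]
After 3 (send(from=D, to=C, msg='ping')): A:[pong] B:[] C:[ping] D:[]
After 4 (process(B)): A:[pong] B:[] C:[ping] D:[]
After 5 (send(from=D, to=B, msg='resp')): A:[pong] B:[resp] C:[ping] D:[]
After 6 (send(from=A, to=C, msg='ack')): A:[pong] B:[resp] C:[ping,ack] D:[]
After 7 (send(from=D, to=C, msg='bye')): A:[pong] B:[resp] C:[ping,ack,bye] D:[]
After 8 (send(from=B, to=C, msg='hello')): A:[pong] B:[resp] C:[ping,ack,bye,hello] D:[]
After 9 (send(from=B, to=D, msg='tick')): A:[pong] B:[resp] C:[ping,ack,bye,hello] D:[tick]

Answer: tick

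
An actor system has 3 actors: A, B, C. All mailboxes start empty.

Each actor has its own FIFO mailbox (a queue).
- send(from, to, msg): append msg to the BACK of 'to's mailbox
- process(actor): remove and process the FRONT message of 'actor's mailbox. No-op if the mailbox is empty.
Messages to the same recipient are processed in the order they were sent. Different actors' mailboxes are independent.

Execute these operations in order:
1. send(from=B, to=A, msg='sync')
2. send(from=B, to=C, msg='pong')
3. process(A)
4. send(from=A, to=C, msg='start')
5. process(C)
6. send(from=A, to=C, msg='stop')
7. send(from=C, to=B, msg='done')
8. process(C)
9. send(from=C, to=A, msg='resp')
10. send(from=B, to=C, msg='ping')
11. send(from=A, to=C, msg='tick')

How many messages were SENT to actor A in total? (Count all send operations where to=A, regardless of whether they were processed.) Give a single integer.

After 1 (send(from=B, to=A, msg='sync')): A:[sync] B:[] C:[]
After 2 (send(from=B, to=C, msg='pong')): A:[sync] B:[] C:[pong]
After 3 (process(A)): A:[] B:[] C:[pong]
After 4 (send(from=A, to=C, msg='start')): A:[] B:[] C:[pong,start]
After 5 (process(C)): A:[] B:[] C:[start]
After 6 (send(from=A, to=C, msg='stop')): A:[] B:[] C:[start,stop]
After 7 (send(from=C, to=B, msg='done')): A:[] B:[done] C:[start,stop]
After 8 (process(C)): A:[] B:[done] C:[stop]
After 9 (send(from=C, to=A, msg='resp')): A:[resp] B:[done] C:[stop]
After 10 (send(from=B, to=C, msg='ping')): A:[resp] B:[done] C:[stop,ping]
After 11 (send(from=A, to=C, msg='tick')): A:[resp] B:[done] C:[stop,ping,tick]

Answer: 2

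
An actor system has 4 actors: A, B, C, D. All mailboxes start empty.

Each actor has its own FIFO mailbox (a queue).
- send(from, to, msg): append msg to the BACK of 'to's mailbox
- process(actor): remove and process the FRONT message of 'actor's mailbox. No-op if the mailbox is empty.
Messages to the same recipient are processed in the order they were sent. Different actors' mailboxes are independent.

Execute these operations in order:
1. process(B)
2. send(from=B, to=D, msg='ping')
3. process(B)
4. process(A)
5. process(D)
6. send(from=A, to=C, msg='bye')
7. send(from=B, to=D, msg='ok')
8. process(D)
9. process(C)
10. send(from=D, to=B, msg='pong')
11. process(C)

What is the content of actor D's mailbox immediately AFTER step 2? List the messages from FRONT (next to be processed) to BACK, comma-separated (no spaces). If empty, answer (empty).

After 1 (process(B)): A:[] B:[] C:[] D:[]
After 2 (send(from=B, to=D, msg='ping')): A:[] B:[] C:[] D:[ping]

ping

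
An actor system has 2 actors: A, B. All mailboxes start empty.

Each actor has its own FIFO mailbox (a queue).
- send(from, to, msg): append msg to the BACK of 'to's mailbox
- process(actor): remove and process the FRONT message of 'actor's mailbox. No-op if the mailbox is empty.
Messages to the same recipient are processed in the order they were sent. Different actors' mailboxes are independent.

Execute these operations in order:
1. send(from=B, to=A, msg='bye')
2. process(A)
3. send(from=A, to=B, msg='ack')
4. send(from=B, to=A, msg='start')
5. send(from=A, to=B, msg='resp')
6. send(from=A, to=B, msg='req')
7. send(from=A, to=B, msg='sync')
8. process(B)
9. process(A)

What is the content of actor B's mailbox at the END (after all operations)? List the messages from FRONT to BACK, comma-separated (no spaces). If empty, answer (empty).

After 1 (send(from=B, to=A, msg='bye')): A:[bye] B:[]
After 2 (process(A)): A:[] B:[]
After 3 (send(from=A, to=B, msg='ack')): A:[] B:[ack]
After 4 (send(from=B, to=A, msg='start')): A:[start] B:[ack]
After 5 (send(from=A, to=B, msg='resp')): A:[start] B:[ack,resp]
After 6 (send(from=A, to=B, msg='req')): A:[start] B:[ack,resp,req]
After 7 (send(from=A, to=B, msg='sync')): A:[start] B:[ack,resp,req,sync]
After 8 (process(B)): A:[start] B:[resp,req,sync]
After 9 (process(A)): A:[] B:[resp,req,sync]

Answer: resp,req,sync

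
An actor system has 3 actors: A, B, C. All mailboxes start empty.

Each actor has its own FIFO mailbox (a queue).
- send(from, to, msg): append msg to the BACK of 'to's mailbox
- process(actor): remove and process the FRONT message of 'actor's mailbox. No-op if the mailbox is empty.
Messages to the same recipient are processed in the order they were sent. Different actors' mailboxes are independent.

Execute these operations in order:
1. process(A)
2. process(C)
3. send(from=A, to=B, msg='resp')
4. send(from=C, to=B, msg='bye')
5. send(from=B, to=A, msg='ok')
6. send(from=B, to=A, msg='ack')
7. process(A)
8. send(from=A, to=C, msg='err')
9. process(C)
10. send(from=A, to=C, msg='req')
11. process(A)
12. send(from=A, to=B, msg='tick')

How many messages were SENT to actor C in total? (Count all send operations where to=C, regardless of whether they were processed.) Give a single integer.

After 1 (process(A)): A:[] B:[] C:[]
After 2 (process(C)): A:[] B:[] C:[]
After 3 (send(from=A, to=B, msg='resp')): A:[] B:[resp] C:[]
After 4 (send(from=C, to=B, msg='bye')): A:[] B:[resp,bye] C:[]
After 5 (send(from=B, to=A, msg='ok')): A:[ok] B:[resp,bye] C:[]
After 6 (send(from=B, to=A, msg='ack')): A:[ok,ack] B:[resp,bye] C:[]
After 7 (process(A)): A:[ack] B:[resp,bye] C:[]
After 8 (send(from=A, to=C, msg='err')): A:[ack] B:[resp,bye] C:[err]
After 9 (process(C)): A:[ack] B:[resp,bye] C:[]
After 10 (send(from=A, to=C, msg='req')): A:[ack] B:[resp,bye] C:[req]
After 11 (process(A)): A:[] B:[resp,bye] C:[req]
After 12 (send(from=A, to=B, msg='tick')): A:[] B:[resp,bye,tick] C:[req]

Answer: 2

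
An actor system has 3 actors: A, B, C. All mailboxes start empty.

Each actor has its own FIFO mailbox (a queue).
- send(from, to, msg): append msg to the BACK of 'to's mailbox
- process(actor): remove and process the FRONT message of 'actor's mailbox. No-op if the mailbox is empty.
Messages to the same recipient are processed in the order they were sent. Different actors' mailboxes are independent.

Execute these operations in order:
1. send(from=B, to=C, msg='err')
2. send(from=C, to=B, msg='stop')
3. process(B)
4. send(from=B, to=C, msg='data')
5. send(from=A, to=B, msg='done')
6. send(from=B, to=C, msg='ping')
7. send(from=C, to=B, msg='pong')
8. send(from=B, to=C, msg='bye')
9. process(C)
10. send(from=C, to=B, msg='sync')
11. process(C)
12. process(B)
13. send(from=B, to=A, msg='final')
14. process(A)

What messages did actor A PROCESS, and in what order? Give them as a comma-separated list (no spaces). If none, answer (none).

Answer: final

Derivation:
After 1 (send(from=B, to=C, msg='err')): A:[] B:[] C:[err]
After 2 (send(from=C, to=B, msg='stop')): A:[] B:[stop] C:[err]
After 3 (process(B)): A:[] B:[] C:[err]
After 4 (send(from=B, to=C, msg='data')): A:[] B:[] C:[err,data]
After 5 (send(from=A, to=B, msg='done')): A:[] B:[done] C:[err,data]
After 6 (send(from=B, to=C, msg='ping')): A:[] B:[done] C:[err,data,ping]
After 7 (send(from=C, to=B, msg='pong')): A:[] B:[done,pong] C:[err,data,ping]
After 8 (send(from=B, to=C, msg='bye')): A:[] B:[done,pong] C:[err,data,ping,bye]
After 9 (process(C)): A:[] B:[done,pong] C:[data,ping,bye]
After 10 (send(from=C, to=B, msg='sync')): A:[] B:[done,pong,sync] C:[data,ping,bye]
After 11 (process(C)): A:[] B:[done,pong,sync] C:[ping,bye]
After 12 (process(B)): A:[] B:[pong,sync] C:[ping,bye]
After 13 (send(from=B, to=A, msg='final')): A:[final] B:[pong,sync] C:[ping,bye]
After 14 (process(A)): A:[] B:[pong,sync] C:[ping,bye]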